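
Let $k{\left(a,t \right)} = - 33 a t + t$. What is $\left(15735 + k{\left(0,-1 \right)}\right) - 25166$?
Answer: $-9432$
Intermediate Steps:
$k{\left(a,t \right)} = t - 33 a t$ ($k{\left(a,t \right)} = - 33 a t + t = t - 33 a t$)
$\left(15735 + k{\left(0,-1 \right)}\right) - 25166 = \left(15735 - \left(1 - 0\right)\right) - 25166 = \left(15735 - \left(1 + 0\right)\right) - 25166 = \left(15735 - 1\right) - 25166 = 15734 - 25166 = -9432$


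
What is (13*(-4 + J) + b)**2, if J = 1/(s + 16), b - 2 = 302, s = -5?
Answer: 7756225/121 ≈ 64101.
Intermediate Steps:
b = 304 (b = 2 + 302 = 304)
J = 1/11 (J = 1/(-5 + 16) = 1/11 ≈ 0.090909)
(13*(-4 + J) + b)**2 = (13*(-4 + 1/11) + 304)**2 = (13*(-43/11) + 304)**2 = (-559/11 + 304)**2 = (2785/11)**2 = 7756225/121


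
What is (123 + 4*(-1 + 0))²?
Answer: 14161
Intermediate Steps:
(123 + 4*(-1 + 0))² = (123 + 4*(-1))² = (123 - 4)² = 119² = 14161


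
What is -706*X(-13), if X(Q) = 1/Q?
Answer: 706/13 ≈ 54.308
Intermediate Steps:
-706*X(-13) = -706/(-13) = -706*(-1/13) = 706/13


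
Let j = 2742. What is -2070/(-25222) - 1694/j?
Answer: -9262532/17289681 ≈ -0.53573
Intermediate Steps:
-2070/(-25222) - 1694/j = -2070/(-25222) - 1694/2742 = -2070*(-1/25222) - 1694*1/2742 = 1035/12611 - 847/1371 = -9262532/17289681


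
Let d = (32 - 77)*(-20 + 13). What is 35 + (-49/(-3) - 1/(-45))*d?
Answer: 5187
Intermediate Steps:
d = 315 (d = -45*(-7) = 315)
35 + (-49/(-3) - 1/(-45))*d = 35 + (-49/(-3) - 1/(-45))*315 = 35 + (-49*(-⅓) - 1*(-1/45))*315 = 35 + (49/3 + 1/45)*315 = 35 + (736/45)*315 = 35 + 5152 = 5187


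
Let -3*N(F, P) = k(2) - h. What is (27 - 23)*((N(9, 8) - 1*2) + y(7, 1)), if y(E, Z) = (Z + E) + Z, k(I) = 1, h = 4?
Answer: 32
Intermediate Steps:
y(E, Z) = E + 2*Z (y(E, Z) = (E + Z) + Z = E + 2*Z)
N(F, P) = 1 (N(F, P) = -(1 - 1*4)/3 = -(1 - 4)/3 = -⅓*(-3) = 1)
(27 - 23)*((N(9, 8) - 1*2) + y(7, 1)) = (27 - 23)*((1 - 1*2) + (7 + 2*1)) = 4*((1 - 2) + (7 + 2)) = 4*(-1 + 9) = 4*8 = 32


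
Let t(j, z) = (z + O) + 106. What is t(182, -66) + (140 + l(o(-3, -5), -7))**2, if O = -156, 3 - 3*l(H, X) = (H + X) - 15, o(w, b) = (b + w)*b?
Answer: 18109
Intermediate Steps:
o(w, b) = b*(b + w)
l(H, X) = 6 - H/3 - X/3 (l(H, X) = 1 - ((H + X) - 15)/3 = 1 - (-15 + H + X)/3 = 1 + (5 - H/3 - X/3) = 6 - H/3 - X/3)
t(j, z) = -50 + z (t(j, z) = (z - 156) + 106 = (-156 + z) + 106 = -50 + z)
t(182, -66) + (140 + l(o(-3, -5), -7))**2 = (-50 - 66) + (140 + (6 - (-5)*(-5 - 3)/3 - 1/3*(-7)))**2 = -116 + (140 + (6 - (-5)*(-8)/3 + 7/3))**2 = -116 + (140 + (6 - 1/3*40 + 7/3))**2 = -116 + (140 + (6 - 40/3 + 7/3))**2 = -116 + (140 - 5)**2 = -116 + 135**2 = -116 + 18225 = 18109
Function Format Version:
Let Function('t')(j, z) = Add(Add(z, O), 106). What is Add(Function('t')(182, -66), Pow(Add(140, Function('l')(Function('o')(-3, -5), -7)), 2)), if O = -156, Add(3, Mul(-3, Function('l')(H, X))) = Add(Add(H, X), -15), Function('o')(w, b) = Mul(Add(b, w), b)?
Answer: 18109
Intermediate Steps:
Function('o')(w, b) = Mul(b, Add(b, w))
Function('l')(H, X) = Add(6, Mul(Rational(-1, 3), H), Mul(Rational(-1, 3), X)) (Function('l')(H, X) = Add(1, Mul(Rational(-1, 3), Add(Add(H, X), -15))) = Add(1, Mul(Rational(-1, 3), Add(-15, H, X))) = Add(1, Add(5, Mul(Rational(-1, 3), H), Mul(Rational(-1, 3), X))) = Add(6, Mul(Rational(-1, 3), H), Mul(Rational(-1, 3), X)))
Function('t')(j, z) = Add(-50, z) (Function('t')(j, z) = Add(Add(z, -156), 106) = Add(Add(-156, z), 106) = Add(-50, z))
Add(Function('t')(182, -66), Pow(Add(140, Function('l')(Function('o')(-3, -5), -7)), 2)) = Add(Add(-50, -66), Pow(Add(140, Add(6, Mul(Rational(-1, 3), Mul(-5, Add(-5, -3))), Mul(Rational(-1, 3), -7))), 2)) = Add(-116, Pow(Add(140, Add(6, Mul(Rational(-1, 3), Mul(-5, -8)), Rational(7, 3))), 2)) = Add(-116, Pow(Add(140, Add(6, Mul(Rational(-1, 3), 40), Rational(7, 3))), 2)) = Add(-116, Pow(Add(140, Add(6, Rational(-40, 3), Rational(7, 3))), 2)) = Add(-116, Pow(Add(140, -5), 2)) = Add(-116, Pow(135, 2)) = Add(-116, 18225) = 18109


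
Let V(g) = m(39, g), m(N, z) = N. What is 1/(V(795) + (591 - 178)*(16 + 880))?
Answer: 1/370087 ≈ 2.7021e-6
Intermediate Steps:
V(g) = 39
1/(V(795) + (591 - 178)*(16 + 880)) = 1/(39 + (591 - 178)*(16 + 880)) = 1/(39 + 413*896) = 1/(39 + 370048) = 1/370087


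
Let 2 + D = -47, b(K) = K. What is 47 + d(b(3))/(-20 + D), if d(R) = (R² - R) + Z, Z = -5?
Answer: 3242/69 ≈ 46.985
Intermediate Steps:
D = -49 (D = -2 - 47 = -49)
d(R) = -5 + R² - R (d(R) = (R² - R) - 5 = -5 + R² - R)
47 + d(b(3))/(-20 + D) = 47 + (-5 + 3² - 1*3)/(-20 - 49) = 47 + (-5 + 9 - 3)/(-69) = 47 + 1*(-1/69) = 47 - 1/69 = 3242/69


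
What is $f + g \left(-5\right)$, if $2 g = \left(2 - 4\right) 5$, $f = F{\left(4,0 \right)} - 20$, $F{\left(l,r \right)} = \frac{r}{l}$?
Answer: $5$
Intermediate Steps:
$f = -20$ ($f = \frac{0}{4} - 20 = 0 \cdot \frac{1}{4} - 20 = 0 - 20 = -20$)
$g = -5$ ($g = \frac{\left(2 - 4\right) 5}{2} = \frac{\left(-2\right) 5}{2} = \frac{1}{2} \left(-10\right) = -5$)
$f + g \left(-5\right) = -20 - -25 = -20 + 25 = 5$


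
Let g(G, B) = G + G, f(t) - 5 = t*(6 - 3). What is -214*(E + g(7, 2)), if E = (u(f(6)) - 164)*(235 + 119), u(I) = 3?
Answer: 12193720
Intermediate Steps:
f(t) = 5 + 3*t (f(t) = 5 + t*(6 - 3) = 5 + t*3 = 5 + 3*t)
E = -56994 (E = (3 - 164)*(235 + 119) = -161*354 = -56994)
g(G, B) = 2*G
-214*(E + g(7, 2)) = -214*(-56994 + 2*7) = -214*(-56994 + 14) = -214*(-56980) = 12193720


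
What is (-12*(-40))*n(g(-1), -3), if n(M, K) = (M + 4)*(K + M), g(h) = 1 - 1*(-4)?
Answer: 8640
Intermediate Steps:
g(h) = 5 (g(h) = 1 + 4 = 5)
n(M, K) = (4 + M)*(K + M)
(-12*(-40))*n(g(-1), -3) = (-12*(-40))*(5**2 + 4*(-3) + 4*5 - 3*5) = 480*(25 - 12 + 20 - 15) = 480*18 = 8640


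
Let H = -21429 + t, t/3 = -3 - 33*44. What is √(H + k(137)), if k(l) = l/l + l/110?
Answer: I*√312080230/110 ≈ 160.6*I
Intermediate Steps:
k(l) = 1 + l/110 (k(l) = 1 + l*(1/110) = 1 + l/110)
t = -4365 (t = 3*(-3 - 33*44) = 3*(-3 - 1452) = 3*(-1455) = -4365)
H = -25794 (H = -21429 - 4365 = -25794)
√(H + k(137)) = √(-25794 + (1 + (1/110)*137)) = √(-25794 + (1 + 137/110)) = √(-25794 + 247/110) = √(-2837093/110) = I*√312080230/110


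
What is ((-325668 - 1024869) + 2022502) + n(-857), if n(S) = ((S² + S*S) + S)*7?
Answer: 10948252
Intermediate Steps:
n(S) = 7*S + 14*S² (n(S) = ((S² + S²) + S)*7 = (2*S² + S)*7 = (S + 2*S²)*7 = 7*S + 14*S²)
((-325668 - 1024869) + 2022502) + n(-857) = ((-325668 - 1024869) + 2022502) + 7*(-857)*(1 + 2*(-857)) = (-1350537 + 2022502) + 7*(-857)*(1 - 1714) = 671965 + 7*(-857)*(-1713) = 671965 + 10276287 = 10948252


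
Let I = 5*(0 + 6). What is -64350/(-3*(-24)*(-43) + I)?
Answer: 10725/511 ≈ 20.988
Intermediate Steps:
I = 30 (I = 5*6 = 30)
-64350/(-3*(-24)*(-43) + I) = -64350/(-3*(-24)*(-43) + 30) = -64350/(72*(-43) + 30) = -64350/(-3096 + 30) = -64350/(-3066) = -64350*(-1/3066) = 10725/511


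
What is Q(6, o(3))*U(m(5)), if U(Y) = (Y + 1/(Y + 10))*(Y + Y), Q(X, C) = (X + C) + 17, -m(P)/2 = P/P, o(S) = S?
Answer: 195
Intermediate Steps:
m(P) = -2 (m(P) = -2*P/P = -2*1 = -2)
Q(X, C) = 17 + C + X (Q(X, C) = (C + X) + 17 = 17 + C + X)
U(Y) = 2*Y*(Y + 1/(10 + Y)) (U(Y) = (Y + 1/(10 + Y))*(2*Y) = 2*Y*(Y + 1/(10 + Y)))
Q(6, o(3))*U(m(5)) = (17 + 3 + 6)*(2*(-2)*(1 + (-2)² + 10*(-2))/(10 - 2)) = 26*(2*(-2)*(1 + 4 - 20)/8) = 26*(2*(-2)*(⅛)*(-15)) = 26*(15/2) = 195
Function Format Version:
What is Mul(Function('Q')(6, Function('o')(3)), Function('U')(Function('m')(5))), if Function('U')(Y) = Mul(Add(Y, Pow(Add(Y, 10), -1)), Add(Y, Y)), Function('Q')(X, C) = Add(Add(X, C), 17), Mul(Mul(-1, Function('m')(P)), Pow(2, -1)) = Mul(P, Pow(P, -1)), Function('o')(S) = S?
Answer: 195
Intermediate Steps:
Function('m')(P) = -2 (Function('m')(P) = Mul(-2, Mul(P, Pow(P, -1))) = Mul(-2, 1) = -2)
Function('Q')(X, C) = Add(17, C, X) (Function('Q')(X, C) = Add(Add(C, X), 17) = Add(17, C, X))
Function('U')(Y) = Mul(2, Y, Add(Y, Pow(Add(10, Y), -1))) (Function('U')(Y) = Mul(Add(Y, Pow(Add(10, Y), -1)), Mul(2, Y)) = Mul(2, Y, Add(Y, Pow(Add(10, Y), -1))))
Mul(Function('Q')(6, Function('o')(3)), Function('U')(Function('m')(5))) = Mul(Add(17, 3, 6), Mul(2, -2, Pow(Add(10, -2), -1), Add(1, Pow(-2, 2), Mul(10, -2)))) = Mul(26, Mul(2, -2, Pow(8, -1), Add(1, 4, -20))) = Mul(26, Mul(2, -2, Rational(1, 8), -15)) = Mul(26, Rational(15, 2)) = 195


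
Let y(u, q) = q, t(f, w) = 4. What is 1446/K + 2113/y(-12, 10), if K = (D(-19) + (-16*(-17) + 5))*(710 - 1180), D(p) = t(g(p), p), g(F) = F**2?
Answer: 5580989/26414 ≈ 211.29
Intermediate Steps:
D(p) = 4
K = -132070 (K = (4 + (-16*(-17) + 5))*(710 - 1180) = (4 + (272 + 5))*(-470) = (4 + 277)*(-470) = 281*(-470) = -132070)
1446/K + 2113/y(-12, 10) = 1446/(-132070) + 2113/10 = 1446*(-1/132070) + 2113*(1/10) = -723/66035 + 2113/10 = 5580989/26414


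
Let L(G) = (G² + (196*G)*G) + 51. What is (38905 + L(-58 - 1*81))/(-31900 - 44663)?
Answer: -1281731/25521 ≈ -50.223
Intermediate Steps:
L(G) = 51 + 197*G² (L(G) = (G² + 196*G²) + 51 = 197*G² + 51 = 51 + 197*G²)
(38905 + L(-58 - 1*81))/(-31900 - 44663) = (38905 + (51 + 197*(-58 - 1*81)²))/(-31900 - 44663) = (38905 + (51 + 197*(-58 - 81)²))/(-76563) = (38905 + (51 + 197*(-139)²))*(-1/76563) = (38905 + (51 + 197*19321))*(-1/76563) = (38905 + (51 + 3806237))*(-1/76563) = (38905 + 3806288)*(-1/76563) = 3845193*(-1/76563) = -1281731/25521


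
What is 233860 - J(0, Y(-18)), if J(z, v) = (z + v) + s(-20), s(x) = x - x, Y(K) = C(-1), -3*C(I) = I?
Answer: 701579/3 ≈ 2.3386e+5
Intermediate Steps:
C(I) = -I/3
Y(K) = ⅓ (Y(K) = -⅓*(-1) = ⅓)
s(x) = 0
J(z, v) = v + z (J(z, v) = (z + v) + 0 = (v + z) + 0 = v + z)
233860 - J(0, Y(-18)) = 233860 - (⅓ + 0) = 233860 - 1*⅓ = 233860 - ⅓ = 701579/3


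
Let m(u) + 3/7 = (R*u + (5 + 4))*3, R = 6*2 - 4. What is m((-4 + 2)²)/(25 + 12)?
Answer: 858/259 ≈ 3.3127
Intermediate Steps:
R = 8 (R = 12 - 4 = 8)
m(u) = 186/7 + 24*u (m(u) = -3/7 + (8*u + (5 + 4))*3 = -3/7 + (8*u + 9)*3 = -3/7 + (9 + 8*u)*3 = -3/7 + (27 + 24*u) = 186/7 + 24*u)
m((-4 + 2)²)/(25 + 12) = (186/7 + 24*(-4 + 2)²)/(25 + 12) = (186/7 + 24*(-2)²)/37 = (186/7 + 24*4)*(1/37) = (186/7 + 96)*(1/37) = (858/7)*(1/37) = 858/259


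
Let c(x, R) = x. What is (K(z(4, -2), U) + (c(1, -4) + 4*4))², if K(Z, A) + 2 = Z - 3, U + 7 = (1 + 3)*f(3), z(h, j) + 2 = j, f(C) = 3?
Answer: 64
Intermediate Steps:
z(h, j) = -2 + j
U = 5 (U = -7 + (1 + 3)*3 = -7 + 4*3 = -7 + 12 = 5)
K(Z, A) = -5 + Z (K(Z, A) = -2 + (Z - 3) = -2 + (-3 + Z) = -5 + Z)
(K(z(4, -2), U) + (c(1, -4) + 4*4))² = ((-5 + (-2 - 2)) + (1 + 4*4))² = ((-5 - 4) + (1 + 16))² = (-9 + 17)² = 8² = 64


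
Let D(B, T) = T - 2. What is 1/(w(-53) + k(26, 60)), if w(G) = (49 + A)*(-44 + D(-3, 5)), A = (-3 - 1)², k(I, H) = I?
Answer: -1/2639 ≈ -0.00037893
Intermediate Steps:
D(B, T) = -2 + T
A = 16 (A = (-4)² = 16)
w(G) = -2665 (w(G) = (49 + 16)*(-44 + (-2 + 5)) = 65*(-44 + 3) = 65*(-41) = -2665)
1/(w(-53) + k(26, 60)) = 1/(-2665 + 26) = 1/(-2639) = -1/2639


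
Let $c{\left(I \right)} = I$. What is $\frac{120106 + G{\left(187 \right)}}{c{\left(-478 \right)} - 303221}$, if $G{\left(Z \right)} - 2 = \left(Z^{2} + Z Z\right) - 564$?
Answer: $- \frac{189482}{303699} \approx -0.62391$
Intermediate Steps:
$G{\left(Z \right)} = -562 + 2 Z^{2}$ ($G{\left(Z \right)} = 2 - \left(564 - Z^{2} - Z Z\right) = 2 + \left(\left(Z^{2} + Z^{2}\right) - 564\right) = 2 + \left(2 Z^{2} - 564\right) = 2 + \left(-564 + 2 Z^{2}\right) = -562 + 2 Z^{2}$)
$\frac{120106 + G{\left(187 \right)}}{c{\left(-478 \right)} - 303221} = \frac{120106 - \left(562 - 2 \cdot 187^{2}\right)}{-478 - 303221} = \frac{120106 + \left(-562 + 2 \cdot 34969\right)}{-478 - 303221} = \frac{120106 + \left(-562 + 69938\right)}{-478 - 303221} = \frac{120106 + 69376}{-303699} = 189482 \left(- \frac{1}{303699}\right) = - \frac{189482}{303699}$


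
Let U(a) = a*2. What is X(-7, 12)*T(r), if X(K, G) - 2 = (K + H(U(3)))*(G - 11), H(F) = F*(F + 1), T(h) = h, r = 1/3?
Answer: 37/3 ≈ 12.333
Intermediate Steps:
U(a) = 2*a
r = 1/3 ≈ 0.33333
H(F) = F*(1 + F)
X(K, G) = 2 + (-11 + G)*(42 + K) (X(K, G) = 2 + (K + (2*3)*(1 + 2*3))*(G - 11) = 2 + (K + 6*(1 + 6))*(-11 + G) = 2 + (K + 6*7)*(-11 + G) = 2 + (K + 42)*(-11 + G) = 2 + (42 + K)*(-11 + G) = 2 + (-11 + G)*(42 + K))
X(-7, 12)*T(r) = (-460 - 11*(-7) + 42*12 + 12*(-7))*(1/3) = (-460 + 77 + 504 - 84)*(1/3) = 37*(1/3) = 37/3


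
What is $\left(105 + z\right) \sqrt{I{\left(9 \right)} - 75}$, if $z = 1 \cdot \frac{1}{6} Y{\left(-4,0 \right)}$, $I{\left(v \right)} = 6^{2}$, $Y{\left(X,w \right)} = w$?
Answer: $105 i \sqrt{39} \approx 655.72 i$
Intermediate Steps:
$I{\left(v \right)} = 36$
$z = 0$ ($z = 1 \cdot \frac{1}{6} \cdot 0 = \frac{1}{6} \cdot 0 = 0$)
$\left(105 + z\right) \sqrt{I{\left(9 \right)} - 75} = \left(105 + 0\right) \sqrt{36 - 75} = 105 \sqrt{-39} = 105 i \sqrt{39}$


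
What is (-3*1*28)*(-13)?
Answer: 1092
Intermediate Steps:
(-3*1*28)*(-13) = -3*28*(-13) = -84*(-13) = 1092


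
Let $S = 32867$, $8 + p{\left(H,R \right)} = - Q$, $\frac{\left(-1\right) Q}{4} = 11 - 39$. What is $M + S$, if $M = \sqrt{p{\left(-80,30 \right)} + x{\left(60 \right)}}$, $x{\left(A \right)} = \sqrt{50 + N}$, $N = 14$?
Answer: $32867 + 4 i \sqrt{7} \approx 32867.0 + 10.583 i$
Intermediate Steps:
$Q = 112$ ($Q = - 4 \left(11 - 39\right) = \left(-4\right) \left(-28\right) = 112$)
$p{\left(H,R \right)} = -120$ ($p{\left(H,R \right)} = -8 - 112 = -120$)
$x{\left(A \right)} = 8$ ($x{\left(A \right)} = \sqrt{50 + 14} = \sqrt{64} = 8$)
$M = 4 i \sqrt{7}$ ($M = \sqrt{-120 + 8} = \sqrt{-112} = 4 i \sqrt{7} \approx 10.583 i$)
$M + S = 4 i \sqrt{7} + 32867 = 32867 + 4 i \sqrt{7}$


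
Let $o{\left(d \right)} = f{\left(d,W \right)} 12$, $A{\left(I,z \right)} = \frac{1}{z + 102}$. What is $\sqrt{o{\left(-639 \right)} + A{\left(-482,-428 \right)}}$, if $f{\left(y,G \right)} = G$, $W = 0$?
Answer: $\frac{i \sqrt{326}}{326} \approx 0.055385 i$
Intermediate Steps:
$A{\left(I,z \right)} = \frac{1}{102 + z}$
$o{\left(d \right)} = 0$ ($o{\left(d \right)} = 0 \cdot 12 = 0$)
$\sqrt{o{\left(-639 \right)} + A{\left(-482,-428 \right)}} = \sqrt{0 + \frac{1}{102 - 428}} = \sqrt{0 + \frac{1}{-326}} = \sqrt{0 - \frac{1}{326}} = \sqrt{- \frac{1}{326}} = \frac{i \sqrt{326}}{326}$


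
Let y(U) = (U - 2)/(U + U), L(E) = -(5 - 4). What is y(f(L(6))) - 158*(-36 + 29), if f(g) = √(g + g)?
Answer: 2213/2 + I*√2/2 ≈ 1106.5 + 0.70711*I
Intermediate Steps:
L(E) = -1 (L(E) = -1*1 = -1)
f(g) = √2*√g (f(g) = √(2*g) = √2*√g)
y(U) = (-2 + U)/(2*U) (y(U) = (-2 + U)/((2*U)) = (-2 + U)*(1/(2*U)) = (-2 + U)/(2*U))
y(f(L(6))) - 158*(-36 + 29) = (-2 + √2*√(-1))/(2*((√2*√(-1)))) - 158*(-36 + 29) = (-2 + √2*I)/(2*((√2*I))) - 158*(-7) = (-2 + I*√2)/(2*((I*√2))) + 1106 = (-I*√2/2)*(-2 + I*√2)/2 + 1106 = -I*√2*(-2 + I*√2)/4 + 1106 = 1106 - I*√2*(-2 + I*√2)/4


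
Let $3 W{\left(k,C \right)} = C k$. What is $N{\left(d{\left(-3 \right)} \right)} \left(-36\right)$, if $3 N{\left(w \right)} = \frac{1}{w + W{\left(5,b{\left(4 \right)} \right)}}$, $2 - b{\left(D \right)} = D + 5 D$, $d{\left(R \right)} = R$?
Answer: $\frac{36}{119} \approx 0.30252$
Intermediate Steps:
$b{\left(D \right)} = 2 - 6 D$ ($b{\left(D \right)} = 2 - \left(D + 5 D\right) = 2 - 6 D$)
$W{\left(k,C \right)} = \frac{C k}{3}$
$N{\left(w \right)} = \frac{1}{3 \left(- \frac{110}{3} + w\right)}$ ($N{\left(w \right)} = \frac{1}{3 \left(w + \frac{1}{3} \left(2 - 24\right) 5\right)} = \frac{1}{3 \left(w + \frac{1}{3} \left(-22\right) 5\right)} = \frac{1}{3 \left(w - \frac{110}{3}\right)} = \frac{1}{3 \left(- \frac{110}{3} + w\right)}$)
$N{\left(d{\left(-3 \right)} \right)} \left(-36\right) = \frac{1}{-110 + 3 \left(-3\right)} \left(-36\right) = \frac{1}{-110 - 9} \left(-36\right) = \frac{1}{-119} \left(-36\right) = \left(- \frac{1}{119}\right) \left(-36\right) = \frac{36}{119}$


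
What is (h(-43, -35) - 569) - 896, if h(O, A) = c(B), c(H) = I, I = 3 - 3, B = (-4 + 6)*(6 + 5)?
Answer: -1465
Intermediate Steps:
B = 22 (B = 2*11 = 22)
I = 0
c(H) = 0
h(O, A) = 0
(h(-43, -35) - 569) - 896 = (0 - 569) - 896 = -569 - 896 = -1465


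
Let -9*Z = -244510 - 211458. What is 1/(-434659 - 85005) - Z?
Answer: -236950154761/4676976 ≈ -50663.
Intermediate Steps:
Z = 455968/9 (Z = -(-244510 - 211458)/9 = -1/9*(-455968) = 455968/9 ≈ 50663.)
1/(-434659 - 85005) - Z = 1/(-434659 - 85005) - 1*455968/9 = 1/(-519664) - 455968/9 = -1/519664 - 455968/9 = -236950154761/4676976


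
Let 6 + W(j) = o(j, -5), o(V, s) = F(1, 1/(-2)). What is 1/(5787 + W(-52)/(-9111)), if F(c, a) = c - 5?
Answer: 9111/52725367 ≈ 0.00017280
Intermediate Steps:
F(c, a) = -5 + c
o(V, s) = -4 (o(V, s) = -5 + 1 = -4)
W(j) = -10 (W(j) = -6 - 4 = -10)
1/(5787 + W(-52)/(-9111)) = 1/(5787 - 10/(-9111)) = 1/(5787 - 10*(-1/9111)) = 1/(5787 + 10/9111) = 1/(52725367/9111) = 9111/52725367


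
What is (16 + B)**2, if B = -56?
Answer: 1600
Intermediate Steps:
(16 + B)**2 = (16 - 56)**2 = (-40)**2 = 1600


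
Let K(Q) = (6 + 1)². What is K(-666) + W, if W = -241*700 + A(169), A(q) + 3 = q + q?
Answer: -168316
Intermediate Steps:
A(q) = -3 + 2*q (A(q) = -3 + (q + q) = -3 + 2*q)
W = -168365 (W = -241*700 + (-3 + 2*169) = -168700 + (-3 + 338) = -168700 + 335 = -168365)
K(Q) = 49 (K(Q) = 7² = 49)
K(-666) + W = 49 - 168365 = -168316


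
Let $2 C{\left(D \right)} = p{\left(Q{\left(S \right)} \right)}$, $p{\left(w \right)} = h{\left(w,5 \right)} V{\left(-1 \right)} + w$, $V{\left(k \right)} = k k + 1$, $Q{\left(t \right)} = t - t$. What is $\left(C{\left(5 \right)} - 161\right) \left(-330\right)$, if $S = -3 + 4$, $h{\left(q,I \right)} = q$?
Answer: $53130$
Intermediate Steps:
$S = 1$
$Q{\left(t \right)} = 0$
$V{\left(k \right)} = 1 + k^{2}$ ($V{\left(k \right)} = k^{2} + 1 = 1 + k^{2}$)
$p{\left(w \right)} = 3 w$ ($p{\left(w \right)} = w \left(1 + \left(-1\right)^{2}\right) + w = w \left(1 + 1\right) + w = w 2 + w = 2 w + w = 3 w$)
$C{\left(D \right)} = 0$ ($C{\left(D \right)} = \frac{3 \cdot 0}{2} = \frac{1}{2} \cdot 0 = 0$)
$\left(C{\left(5 \right)} - 161\right) \left(-330\right) = \left(0 - 161\right) \left(-330\right) = \left(-161\right) \left(-330\right) = 53130$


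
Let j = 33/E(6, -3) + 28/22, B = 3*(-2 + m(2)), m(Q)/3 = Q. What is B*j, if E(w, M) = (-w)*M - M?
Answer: 2628/77 ≈ 34.130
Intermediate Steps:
m(Q) = 3*Q
E(w, M) = -M - M*w (E(w, M) = -M*w - M = -M - M*w)
B = 12 (B = 3*(-2 + 3*2) = 3*(-2 + 6) = 3*4 = 12)
j = 219/77 (j = 33/((-1*(-3)*(1 + 6))) + 28/22 = 33/((-1*(-3)*7)) + 28*(1/22) = 33/21 + 14/11 = 33*(1/21) + 14/11 = 11/7 + 14/11 = 219/77 ≈ 2.8442)
B*j = 12*(219/77) = 2628/77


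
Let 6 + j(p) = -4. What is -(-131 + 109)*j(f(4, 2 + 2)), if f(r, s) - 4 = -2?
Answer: -220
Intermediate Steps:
f(r, s) = 2 (f(r, s) = 4 - 2 = 2)
j(p) = -10 (j(p) = -6 - 4 = -10)
-(-131 + 109)*j(f(4, 2 + 2)) = -(-131 + 109)*(-10) = -(-22)*(-10) = -1*220 = -220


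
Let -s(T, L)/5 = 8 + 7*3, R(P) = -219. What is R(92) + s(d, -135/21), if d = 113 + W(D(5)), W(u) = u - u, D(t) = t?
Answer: -364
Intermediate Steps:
W(u) = 0
d = 113 (d = 113 + 0 = 113)
s(T, L) = -145 (s(T, L) = -5*(8 + 7*3) = -5*(8 + 21) = -5*29 = -145)
R(92) + s(d, -135/21) = -219 - 145 = -364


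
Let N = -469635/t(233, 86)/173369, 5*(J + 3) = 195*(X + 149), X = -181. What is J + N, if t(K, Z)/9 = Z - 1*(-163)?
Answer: -162012966938/129506643 ≈ -1251.0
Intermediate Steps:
t(K, Z) = 1467 + 9*Z (t(K, Z) = 9*(Z - 1*(-163)) = 9*(Z + 163) = 9*(163 + Z) = 1467 + 9*Z)
J = -1251 (J = -3 + (195*(-181 + 149))/5 = -3 + (195*(-32))/5 = -3 + (1/5)*(-6240) = -3 - 1248 = -1251)
N = -156545/129506643 (N = -469635/(1467 + 9*86)/173369 = -469635/(1467 + 774)*(1/173369) = -469635/2241*(1/173369) = -469635*1/2241*(1/173369) = -156545/747*1/173369 = -156545/129506643 ≈ -0.0012088)
J + N = -1251 - 156545/129506643 = -162012966938/129506643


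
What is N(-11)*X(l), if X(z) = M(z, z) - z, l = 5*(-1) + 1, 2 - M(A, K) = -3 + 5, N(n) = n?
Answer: -44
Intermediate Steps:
M(A, K) = 0 (M(A, K) = 2 - (-3 + 5) = 2 - 1*2 = 2 - 2 = 0)
l = -4 (l = -5 + 1 = -4)
X(z) = -z (X(z) = 0 - z = -z)
N(-11)*X(l) = -(-11)*(-4) = -11*4 = -44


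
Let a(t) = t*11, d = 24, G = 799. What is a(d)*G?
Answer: 210936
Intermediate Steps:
a(t) = 11*t
a(d)*G = (11*24)*799 = 264*799 = 210936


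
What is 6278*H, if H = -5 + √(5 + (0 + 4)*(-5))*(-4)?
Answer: -31390 - 25112*I*√15 ≈ -31390.0 - 97258.0*I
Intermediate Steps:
H = -5 - 4*I*√15 (H = -5 + √(5 + 4*(-5))*(-4) = -5 + √(5 - 20)*(-4) = -5 + √(-15)*(-4) = -5 + (I*√15)*(-4) = -5 - 4*I*√15 ≈ -5.0 - 15.492*I)
6278*H = 6278*(-5 - 4*I*√15) = -31390 - 25112*I*√15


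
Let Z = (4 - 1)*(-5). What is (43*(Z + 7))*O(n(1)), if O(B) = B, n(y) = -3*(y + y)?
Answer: 2064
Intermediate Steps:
n(y) = -6*y
Z = -15 (Z = 3*(-5) = -15)
(43*(Z + 7))*O(n(1)) = (43*(-15 + 7))*(-6*1) = (43*(-8))*(-6) = -344*(-6) = 2064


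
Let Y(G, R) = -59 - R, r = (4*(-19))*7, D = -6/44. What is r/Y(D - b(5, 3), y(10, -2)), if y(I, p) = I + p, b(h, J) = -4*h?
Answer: 532/67 ≈ 7.9403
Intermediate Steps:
D = -3/22 (D = -6*1/44 = -3/22 ≈ -0.13636)
r = -532 (r = -76*7 = -532)
r/Y(D - b(5, 3), y(10, -2)) = -532/(-59 - (10 - 2)) = -532/(-59 - 1*8) = -532/(-59 - 8) = -532/(-67) = -532*(-1/67) = 532/67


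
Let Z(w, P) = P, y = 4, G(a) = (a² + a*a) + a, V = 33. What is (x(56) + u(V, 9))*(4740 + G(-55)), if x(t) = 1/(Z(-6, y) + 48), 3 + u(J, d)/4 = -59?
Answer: -138427825/52 ≈ -2.6621e+6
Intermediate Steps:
G(a) = a + 2*a² (G(a) = (a² + a²) + a = 2*a² + a = a + 2*a²)
u(J, d) = -248 (u(J, d) = -12 + 4*(-59) = -12 - 236 = -248)
x(t) = 1/52 (x(t) = 1/(4 + 48) = 1/52)
(x(56) + u(V, 9))*(4740 + G(-55)) = (1/52 - 248)*(4740 - 55*(1 + 2*(-55))) = -12895*(4740 - 55*(1 - 110))/52 = -12895*(4740 - 55*(-109))/52 = -12895*(4740 + 5995)/52 = -12895/52*10735 = -138427825/52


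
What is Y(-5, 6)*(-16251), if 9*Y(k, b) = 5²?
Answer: -135425/3 ≈ -45142.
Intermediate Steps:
Y(k, b) = 25/9 (Y(k, b) = (⅑)*5² = (⅑)*25 = 25/9)
Y(-5, 6)*(-16251) = (25/9)*(-16251) = -135425/3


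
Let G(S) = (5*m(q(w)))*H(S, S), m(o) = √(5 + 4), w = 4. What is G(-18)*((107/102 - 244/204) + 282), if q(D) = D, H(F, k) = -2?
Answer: -143745/17 ≈ -8455.6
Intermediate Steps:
m(o) = 3 (m(o) = √9 = 3)
G(S) = -30 (G(S) = (5*3)*(-2) = 15*(-2) = -30)
G(-18)*((107/102 - 244/204) + 282) = -30*((107/102 - 244/204) + 282) = -30*((107*(1/102) - 244*1/204) + 282) = -30*((107/102 - 61/51) + 282) = -30*(-5/34 + 282) = -30*9583/34 = -143745/17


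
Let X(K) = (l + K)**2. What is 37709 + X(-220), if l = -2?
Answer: 86993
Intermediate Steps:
X(K) = (-2 + K)**2
37709 + X(-220) = 37709 + (-2 - 220)**2 = 37709 + (-222)**2 = 37709 + 49284 = 86993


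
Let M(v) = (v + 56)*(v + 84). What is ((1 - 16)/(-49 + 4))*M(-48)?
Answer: 96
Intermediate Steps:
M(v) = (56 + v)*(84 + v)
((1 - 16)/(-49 + 4))*M(-48) = ((1 - 16)/(-49 + 4))*(4704 + (-48)**2 + 140*(-48)) = (-15/(-45))*(4704 + 2304 - 6720) = -15*(-1/45)*288 = (1/3)*288 = 96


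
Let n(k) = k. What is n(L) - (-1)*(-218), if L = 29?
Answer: -189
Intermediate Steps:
n(L) - (-1)*(-218) = 29 - (-1)*(-218) = 29 - 1*218 = 29 - 218 = -189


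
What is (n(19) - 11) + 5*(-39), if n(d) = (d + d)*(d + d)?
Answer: 1238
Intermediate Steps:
n(d) = 4*d**2 (n(d) = (2*d)*(2*d) = 4*d**2)
(n(19) - 11) + 5*(-39) = (4*19**2 - 11) + 5*(-39) = (4*361 - 11) - 195 = (1444 - 11) - 195 = 1433 - 195 = 1238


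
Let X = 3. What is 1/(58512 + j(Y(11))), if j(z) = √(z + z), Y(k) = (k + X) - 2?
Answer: 2438/142652255 - √6/1711827060 ≈ 1.7089e-5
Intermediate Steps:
Y(k) = 1 + k (Y(k) = (k + 3) - 2 = (3 + k) - 2 = 1 + k)
j(z) = √2*√z (j(z) = √(2*z) = √2*√z)
1/(58512 + j(Y(11))) = 1/(58512 + √2*√(1 + 11)) = 1/(58512 + √2*√12) = 1/(58512 + √2*(2*√3)) = 1/(58512 + 2*√6)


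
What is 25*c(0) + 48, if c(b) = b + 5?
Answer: 173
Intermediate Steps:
c(b) = 5 + b
25*c(0) + 48 = 25*(5 + 0) + 48 = 25*5 + 48 = 125 + 48 = 173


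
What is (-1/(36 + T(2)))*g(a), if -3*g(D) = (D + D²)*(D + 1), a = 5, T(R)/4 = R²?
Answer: 15/13 ≈ 1.1538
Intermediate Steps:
T(R) = 4*R²
g(D) = -(1 + D)*(D + D²)/3 (g(D) = -(D + D²)*(D + 1)/3 = -(D + D²)*(1 + D)/3 = -(1 + D)*(D + D²)/3)
(-1/(36 + T(2)))*g(a) = (-1/(36 + 4*2²))*(-⅓*5*(1 + 5² + 2*5)) = (-1/(36 + 4*4))*(-⅓*5*(1 + 25 + 10)) = (-1/(36 + 16))*(-⅓*5*36) = (-1/52)*(-60) = ((1/52)*(-1))*(-60) = -1/52*(-60) = 15/13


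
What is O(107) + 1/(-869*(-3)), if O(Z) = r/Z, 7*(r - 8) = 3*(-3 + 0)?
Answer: 123278/1952643 ≈ 0.063134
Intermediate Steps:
r = 47/7 (r = 8 + (3*(-3 + 0))/7 = 8 + (3*(-3))/7 = 8 + (⅐)*(-9) = 8 - 9/7 = 47/7 ≈ 6.7143)
O(Z) = 47/(7*Z)
O(107) + 1/(-869*(-3)) = (47/7)/107 + 1/(-869*(-3)) = (47/7)*(1/107) + 1/2607 = 47/749 + 1/2607 = 123278/1952643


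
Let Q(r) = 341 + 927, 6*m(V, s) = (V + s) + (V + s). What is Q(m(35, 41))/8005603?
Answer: 1268/8005603 ≈ 0.00015839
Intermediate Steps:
m(V, s) = V/3 + s/3 (m(V, s) = ((V + s) + (V + s))/6 = (2*V + 2*s)/6 = V/3 + s/3)
Q(r) = 1268
Q(m(35, 41))/8005603 = 1268/8005603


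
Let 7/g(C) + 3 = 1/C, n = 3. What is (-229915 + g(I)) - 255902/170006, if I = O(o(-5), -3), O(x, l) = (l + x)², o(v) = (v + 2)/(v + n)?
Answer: -449507987197/1955069 ≈ -2.2992e+5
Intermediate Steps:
o(v) = (2 + v)/(3 + v) (o(v) = (v + 2)/(v + 3) = (2 + v)/(3 + v))
I = 9/4 (I = (-3 + (2 - 5)/(3 - 5))² = (-3 - 3/(-2))² = (-3 - ½*(-3))² = (-3 + 3/2)² = (-3/2)² = 9/4 ≈ 2.2500)
g(C) = 7/(-3 + 1/C)
(-229915 + g(I)) - 255902/170006 = (-229915 - 7*9/4/(-1 + 3*(9/4))) - 255902/170006 = (-229915 - 7*9/4/(-1 + 27/4)) - 255902*1/170006 = (-229915 - 7*9/4/23/4) - 127951/85003 = (-229915 - 7*9/4*4/23) - 127951/85003 = (-229915 - 63/23) - 127951/85003 = -5288108/23 - 127951/85003 = -449507987197/1955069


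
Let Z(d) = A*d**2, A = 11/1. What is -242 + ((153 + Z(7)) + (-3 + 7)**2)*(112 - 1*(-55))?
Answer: 117994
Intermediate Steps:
A = 11 (A = 11*1 = 11)
Z(d) = 11*d**2
-242 + ((153 + Z(7)) + (-3 + 7)**2)*(112 - 1*(-55)) = -242 + ((153 + 11*7**2) + (-3 + 7)**2)*(112 - 1*(-55)) = -242 + ((153 + 11*49) + 4**2)*(112 + 55) = -242 + ((153 + 539) + 16)*167 = -242 + (692 + 16)*167 = -242 + 708*167 = -242 + 118236 = 117994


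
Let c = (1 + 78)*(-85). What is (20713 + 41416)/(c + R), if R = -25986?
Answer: -62129/32701 ≈ -1.8999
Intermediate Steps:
c = -6715 (c = 79*(-85) = -6715)
(20713 + 41416)/(c + R) = (20713 + 41416)/(-6715 - 25986) = 62129/(-32701) = 62129*(-1/32701) = -62129/32701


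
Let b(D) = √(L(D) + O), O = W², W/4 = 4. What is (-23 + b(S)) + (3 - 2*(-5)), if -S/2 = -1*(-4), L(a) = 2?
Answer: -10 + √258 ≈ 6.0624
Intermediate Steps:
W = 16 (W = 4*4 = 16)
S = -8 (S = -(-2)*(-4) = -2*4 = -8)
O = 256 (O = 16² = 256)
b(D) = √258 (b(D) = √(2 + 256) = √258)
(-23 + b(S)) + (3 - 2*(-5)) = (-23 + √258) + (3 - 2*(-5)) = (-23 + √258) + (3 + 10) = (-23 + √258) + 13 = -10 + √258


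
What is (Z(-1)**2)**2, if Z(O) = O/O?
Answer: 1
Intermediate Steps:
Z(O) = 1
(Z(-1)**2)**2 = (1**2)**2 = 1**2 = 1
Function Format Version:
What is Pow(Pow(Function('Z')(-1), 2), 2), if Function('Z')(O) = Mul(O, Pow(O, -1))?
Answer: 1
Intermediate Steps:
Function('Z')(O) = 1
Pow(Pow(Function('Z')(-1), 2), 2) = Pow(Pow(1, 2), 2) = Pow(1, 2) = 1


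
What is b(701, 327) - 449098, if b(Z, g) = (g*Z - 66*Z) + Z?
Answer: -265436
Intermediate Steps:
b(Z, g) = -65*Z + Z*g (b(Z, g) = (Z*g - 66*Z) + Z = (-66*Z + Z*g) + Z = -65*Z + Z*g)
b(701, 327) - 449098 = 701*(-65 + 327) - 449098 = 701*262 - 449098 = 183662 - 449098 = -265436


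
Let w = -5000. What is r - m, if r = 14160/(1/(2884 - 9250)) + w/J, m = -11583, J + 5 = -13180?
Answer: -237675385349/2637 ≈ -9.0131e+7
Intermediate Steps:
J = -13185 (J = -5 - 13180 = -13185)
r = -237705929720/2637 (r = 14160/(1/(2884 - 9250)) - 5000/(-13185) = 14160/(1/(-6366)) - 5000*(-1/13185) = 14160/(-1/6366) + 1000/2637 = 14160*(-6366) + 1000/2637 = -90142560 + 1000/2637 = -237705929720/2637 ≈ -9.0143e+7)
r - m = -237705929720/2637 - 1*(-11583) = -237705929720/2637 + 11583 = -237675385349/2637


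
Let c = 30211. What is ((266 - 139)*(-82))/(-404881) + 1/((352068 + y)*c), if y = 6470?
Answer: 112802277273333/4385586581599358 ≈ 0.025721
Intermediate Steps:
((266 - 139)*(-82))/(-404881) + 1/((352068 + y)*c) = ((266 - 139)*(-82))/(-404881) + 1/((352068 + 6470)*30211) = (127*(-82))*(-1/404881) + (1/30211)/358538 = -10414*(-1/404881) + (1/358538)*(1/30211) = 10414/404881 + 1/10831791518 = 112802277273333/4385586581599358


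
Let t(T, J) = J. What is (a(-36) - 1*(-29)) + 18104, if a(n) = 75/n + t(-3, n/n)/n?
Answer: 163178/9 ≈ 18131.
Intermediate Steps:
a(n) = 76/n (a(n) = 75/n + (n/n)/n = 75/n + 1/n = 76/n)
(a(-36) - 1*(-29)) + 18104 = (76/(-36) - 1*(-29)) + 18104 = (76*(-1/36) + 29) + 18104 = (-19/9 + 29) + 18104 = 242/9 + 18104 = 163178/9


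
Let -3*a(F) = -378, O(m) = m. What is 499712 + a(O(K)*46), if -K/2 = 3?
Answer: 499838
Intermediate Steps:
K = -6 (K = -2*3 = -6)
a(F) = 126 (a(F) = -⅓*(-378) = 126)
499712 + a(O(K)*46) = 499712 + 126 = 499838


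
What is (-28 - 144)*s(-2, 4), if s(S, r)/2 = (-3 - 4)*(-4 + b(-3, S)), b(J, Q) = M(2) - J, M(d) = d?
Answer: 2408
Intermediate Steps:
b(J, Q) = 2 - J
s(S, r) = -14 (s(S, r) = 2*((-3 - 4)*(-4 + (2 - 1*(-3)))) = 2*(-7*(-4 + (2 + 3))) = 2*(-7*(-4 + 5)) = 2*(-7*1) = 2*(-7) = -14)
(-28 - 144)*s(-2, 4) = (-28 - 144)*(-14) = -172*(-14) = 2408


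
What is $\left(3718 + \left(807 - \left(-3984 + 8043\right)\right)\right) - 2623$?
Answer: $-2157$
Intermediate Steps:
$\left(3718 + \left(807 - \left(-3984 + 8043\right)\right)\right) - 2623 = \left(3718 + \left(807 - 4059\right)\right) - 2623 = \left(3718 - 3252\right) - 2623 = 466 - 2623 = -2157$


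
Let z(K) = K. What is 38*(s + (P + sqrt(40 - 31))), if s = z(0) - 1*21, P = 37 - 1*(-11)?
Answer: 1140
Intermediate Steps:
P = 48 (P = 37 + 11 = 48)
s = -21 (s = 0 - 1*21 = 0 - 21 = -21)
38*(s + (P + sqrt(40 - 31))) = 38*(-21 + (48 + sqrt(40 - 31))) = 38*(-21 + (48 + sqrt(9))) = 38*(-21 + (48 + 3)) = 38*(-21 + 51) = 38*30 = 1140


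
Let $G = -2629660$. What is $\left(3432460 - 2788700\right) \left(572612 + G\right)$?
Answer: $-1324245220480$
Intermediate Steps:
$\left(3432460 - 2788700\right) \left(572612 + G\right) = \left(3432460 - 2788700\right) \left(572612 - 2629660\right) = 643760 \left(-2057048\right) = -1324245220480$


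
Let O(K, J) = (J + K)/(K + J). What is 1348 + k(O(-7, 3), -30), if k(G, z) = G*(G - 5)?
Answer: 1344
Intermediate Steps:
O(K, J) = 1 (O(K, J) = (J + K)/(J + K) = 1)
k(G, z) = G*(-5 + G)
1348 + k(O(-7, 3), -30) = 1348 + 1*(-5 + 1) = 1348 + 1*(-4) = 1348 - 4 = 1344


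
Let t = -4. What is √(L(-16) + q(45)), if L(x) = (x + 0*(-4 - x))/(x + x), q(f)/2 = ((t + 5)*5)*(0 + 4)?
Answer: 9*√2/2 ≈ 6.3640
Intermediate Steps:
q(f) = 40 (q(f) = 2*(((-4 + 5)*5)*(0 + 4)) = 2*((1*5)*4) = 2*(5*4) = 2*20 = 40)
L(x) = ½ (L(x) = (x + 0)/((2*x)) = x*(1/(2*x)) = ½)
√(L(-16) + q(45)) = √(½ + 40) = √(81/2) = 9*√2/2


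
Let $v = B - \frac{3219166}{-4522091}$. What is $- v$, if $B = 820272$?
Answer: $- \frac{3709347847918}{4522091} \approx -8.2027 \cdot 10^{5}$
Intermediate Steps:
$v = \frac{3709347847918}{4522091}$ ($v = 820272 - \frac{3219166}{-4522091} = 820272 - 3219166 \left(- \frac{1}{4522091}\right) = 820272 - - \frac{3219166}{4522091} = 820272 + \frac{3219166}{4522091} = \frac{3709347847918}{4522091} \approx 8.2027 \cdot 10^{5}$)
$- v = \left(-1\right) \frac{3709347847918}{4522091} = - \frac{3709347847918}{4522091}$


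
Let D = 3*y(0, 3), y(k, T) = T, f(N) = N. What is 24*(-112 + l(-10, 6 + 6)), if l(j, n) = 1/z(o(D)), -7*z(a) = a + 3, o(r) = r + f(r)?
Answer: -2696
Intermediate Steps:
D = 9 (D = 3*3 = 9)
o(r) = 2*r (o(r) = r + r = 2*r)
z(a) = -3/7 - a/7 (z(a) = -(a + 3)/7 = -(3 + a)/7 = -3/7 - a/7)
l(j, n) = -⅓ (l(j, n) = 1/(-3/7 - 2*9/7) = 1/(-3/7 - ⅐*18) = 1/(-3/7 - 18/7) = 1/(-3) = -⅓)
24*(-112 + l(-10, 6 + 6)) = 24*(-112 - ⅓) = 24*(-337/3) = -2696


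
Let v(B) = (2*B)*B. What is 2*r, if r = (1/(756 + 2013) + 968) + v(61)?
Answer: 46574582/2769 ≈ 16820.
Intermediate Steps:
v(B) = 2*B²
r = 23287291/2769 (r = (1/(756 + 2013) + 968) + 2*61² = (1/2769 + 968) + 2*3721 = (1/2769 + 968) + 7442 = 2680393/2769 + 7442 = 23287291/2769 ≈ 8410.0)
2*r = 2*(23287291/2769) = 46574582/2769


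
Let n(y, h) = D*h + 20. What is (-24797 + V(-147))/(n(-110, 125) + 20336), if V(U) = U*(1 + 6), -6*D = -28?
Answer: -38739/31409 ≈ -1.2334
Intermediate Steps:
D = 14/3 (D = -⅙*(-28) = 14/3 ≈ 4.6667)
n(y, h) = 20 + 14*h/3 (n(y, h) = 14*h/3 + 20 = 20 + 14*h/3)
V(U) = 7*U (V(U) = U*7 = 7*U)
(-24797 + V(-147))/(n(-110, 125) + 20336) = (-24797 + 7*(-147))/((20 + (14/3)*125) + 20336) = (-24797 - 1029)/((20 + 1750/3) + 20336) = -25826/(1810/3 + 20336) = -25826/62818/3 = -25826*3/62818 = -38739/31409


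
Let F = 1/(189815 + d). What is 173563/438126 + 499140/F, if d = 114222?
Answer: 5114515363735711/33702 ≈ 1.5176e+11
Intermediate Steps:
F = 1/304037 (F = 1/(189815 + 114222) = 1/304037 ≈ 3.2891e-6)
173563/438126 + 499140/F = 173563/438126 + 499140/(1/304037) = 173563*(1/438126) + 499140*304037 = 13351/33702 + 151757028180 = 5114515363735711/33702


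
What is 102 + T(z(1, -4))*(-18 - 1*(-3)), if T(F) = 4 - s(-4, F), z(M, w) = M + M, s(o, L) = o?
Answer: -18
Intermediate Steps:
z(M, w) = 2*M
T(F) = 8 (T(F) = 4 - 1*(-4) = 4 + 4 = 8)
102 + T(z(1, -4))*(-18 - 1*(-3)) = 102 + 8*(-18 - 1*(-3)) = 102 + 8*(-18 + 3) = 102 + 8*(-15) = 102 - 120 = -18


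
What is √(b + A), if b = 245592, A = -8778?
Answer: √236814 ≈ 486.64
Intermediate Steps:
√(b + A) = √(245592 - 8778) = √236814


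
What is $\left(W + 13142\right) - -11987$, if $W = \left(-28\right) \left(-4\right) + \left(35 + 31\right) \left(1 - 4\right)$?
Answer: $25043$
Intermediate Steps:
$W = -86$ ($W = 112 + 66 \left(-3\right) = 112 - 198 = -86$)
$\left(W + 13142\right) - -11987 = \left(-86 + 13142\right) - -11987 = 13056 + 11987 = 25043$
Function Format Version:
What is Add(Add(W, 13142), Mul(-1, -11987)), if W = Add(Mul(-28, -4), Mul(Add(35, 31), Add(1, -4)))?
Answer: 25043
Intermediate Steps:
W = -86 (W = Add(112, Mul(66, -3)) = Add(112, -198) = -86)
Add(Add(W, 13142), Mul(-1, -11987)) = Add(Add(-86, 13142), Mul(-1, -11987)) = Add(13056, 11987) = 25043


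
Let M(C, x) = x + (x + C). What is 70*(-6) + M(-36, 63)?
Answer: -330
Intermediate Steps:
M(C, x) = C + 2*x (M(C, x) = x + (C + x) = C + 2*x)
70*(-6) + M(-36, 63) = 70*(-6) + (-36 + 2*63) = -420 + (-36 + 126) = -420 + 90 = -330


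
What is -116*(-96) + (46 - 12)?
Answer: 11170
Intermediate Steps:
-116*(-96) + (46 - 12) = 11136 + 34 = 11170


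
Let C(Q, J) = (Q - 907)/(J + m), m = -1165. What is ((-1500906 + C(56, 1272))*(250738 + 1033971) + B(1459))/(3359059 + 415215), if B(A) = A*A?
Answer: -5429505323115/10627561 ≈ -5.1089e+5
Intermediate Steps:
C(Q, J) = (-907 + Q)/(-1165 + J) (C(Q, J) = (Q - 907)/(J - 1165) = (-907 + Q)/(-1165 + J))
B(A) = A**2
((-1500906 + C(56, 1272))*(250738 + 1033971) + B(1459))/(3359059 + 415215) = ((-1500906 + (-907 + 56)/(-1165 + 1272))*(250738 + 1033971) + 1459**2)/(3359059 + 415215) = ((-1500906 - 851/107)*1284709 + 2128681)/3774274 = ((-1500906 + (1/107)*(-851))*1284709 + 2128681)*(1/3774274) = ((-1500906 - 851/107)*1284709 + 2128681)*(1/3774274) = (-160597793/107*1284709 + 2128681)*(1/3774274) = (-206321430047237/107 + 2128681)*(1/3774274) = -206321202278370/107*1/3774274 = -5429505323115/10627561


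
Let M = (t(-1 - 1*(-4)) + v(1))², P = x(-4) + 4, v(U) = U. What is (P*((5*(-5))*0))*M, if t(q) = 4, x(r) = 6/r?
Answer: 0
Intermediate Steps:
P = 5/2 (P = 6/(-4) + 4 = 6*(-¼) + 4 = -3/2 + 4 = 5/2 ≈ 2.5000)
M = 25 (M = (4 + 1)² = 5² = 25)
(P*((5*(-5))*0))*M = (5*((5*(-5))*0)/2)*25 = (5*(-25*0)/2)*25 = ((5/2)*0)*25 = 0*25 = 0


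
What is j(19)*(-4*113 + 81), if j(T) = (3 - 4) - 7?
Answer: 2968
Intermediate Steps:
j(T) = -8 (j(T) = -1 - 7 = -8)
j(19)*(-4*113 + 81) = -8*(-4*113 + 81) = -8*(-452 + 81) = -8*(-371) = 2968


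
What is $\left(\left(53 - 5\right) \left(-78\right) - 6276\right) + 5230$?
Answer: $-4790$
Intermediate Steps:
$\left(\left(53 - 5\right) \left(-78\right) - 6276\right) + 5230 = \left(48 \left(-78\right) - 6276\right) + 5230 = \left(-3744 - 6276\right) + 5230 = -10020 + 5230 = -4790$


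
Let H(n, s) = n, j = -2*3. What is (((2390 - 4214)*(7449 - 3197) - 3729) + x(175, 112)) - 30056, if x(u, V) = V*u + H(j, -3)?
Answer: -7769839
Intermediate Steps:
j = -6
x(u, V) = -6 + V*u (x(u, V) = V*u - 6 = -6 + V*u)
(((2390 - 4214)*(7449 - 3197) - 3729) + x(175, 112)) - 30056 = (((2390 - 4214)*(7449 - 3197) - 3729) + (-6 + 112*175)) - 30056 = ((-1824*4252 - 3729) + (-6 + 19600)) - 30056 = ((-7755648 - 3729) + 19594) - 30056 = (-7759377 + 19594) - 30056 = -7739783 - 30056 = -7769839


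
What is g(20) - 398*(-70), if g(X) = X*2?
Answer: 27900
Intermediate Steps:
g(X) = 2*X
g(20) - 398*(-70) = 2*20 - 398*(-70) = 40 + 27860 = 27900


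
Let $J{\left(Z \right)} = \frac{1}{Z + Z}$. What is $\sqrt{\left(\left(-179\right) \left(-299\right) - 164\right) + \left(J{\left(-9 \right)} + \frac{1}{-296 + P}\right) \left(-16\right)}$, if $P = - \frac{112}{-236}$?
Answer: $\frac{\sqrt{1013847925913}}{4359} \approx 230.99$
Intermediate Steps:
$P = \frac{28}{59}$ ($P = \left(-112\right) \left(- \frac{1}{236}\right) = \frac{28}{59} \approx 0.47458$)
$J{\left(Z \right)} = \frac{1}{2 Z}$
$\sqrt{\left(\left(-179\right) \left(-299\right) - 164\right) + \left(J{\left(-9 \right)} + \frac{1}{-296 + P}\right) \left(-16\right)} = \sqrt{\left(\left(-179\right) \left(-299\right) - 164\right) + \left(\frac{1}{2 \left(-9\right)} + \frac{1}{-296 + \frac{28}{59}}\right) \left(-16\right)} = \sqrt{\left(53521 - 164\right) + \left(\frac{1}{2} \left(- \frac{1}{9}\right) + \frac{1}{- \frac{17436}{59}}\right) \left(-16\right)} = \sqrt{53357 + \left(- \frac{1}{18} - \frac{59}{17436}\right) \left(-16\right)} = \sqrt{53357 - - \frac{12332}{13077}} = \sqrt{53357 + \frac{12332}{13077}} = \sqrt{\frac{697761821}{13077}} = \frac{\sqrt{1013847925913}}{4359}$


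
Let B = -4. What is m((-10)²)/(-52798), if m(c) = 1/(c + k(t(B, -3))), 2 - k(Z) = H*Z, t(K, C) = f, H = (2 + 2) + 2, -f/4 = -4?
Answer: -1/316788 ≈ -3.1567e-6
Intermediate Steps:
f = 16 (f = -4*(-4) = 16)
H = 6 (H = 4 + 2 = 6)
t(K, C) = 16
k(Z) = 2 - 6*Z
m(c) = 1/(-94 + c) (m(c) = 1/(c + (2 - 6*16)) = 1/(c + (2 - 96)) = 1/(c - 94) = 1/(-94 + c))
m((-10)²)/(-52798) = 1/(-94 + (-10)²*(-52798)) = -1/52798/(-94 + 100) = -1/52798/6 = (⅙)*(-1/52798) = -1/316788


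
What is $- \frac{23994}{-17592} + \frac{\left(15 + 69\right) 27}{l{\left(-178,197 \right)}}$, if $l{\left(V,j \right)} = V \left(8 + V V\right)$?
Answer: $\frac{939683877}{689163668} \approx 1.3635$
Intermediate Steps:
$l{\left(V,j \right)} = V \left(8 + V^{2}\right)$
$- \frac{23994}{-17592} + \frac{\left(15 + 69\right) 27}{l{\left(-178,197 \right)}} = - \frac{23994}{-17592} + \frac{\left(15 + 69\right) 27}{\left(-178\right) \left(8 + \left(-178\right)^{2}\right)} = \left(-23994\right) \left(- \frac{1}{17592}\right) + \frac{84 \cdot 27}{\left(-178\right) \left(8 + 31684\right)} = \frac{3999}{2932} + \frac{2268}{\left(-178\right) 31692} = \frac{3999}{2932} + \frac{2268}{-5641176} = \frac{3999}{2932} + 2268 \left(- \frac{1}{5641176}\right) = \frac{3999}{2932} - \frac{189}{470098} = \frac{939683877}{689163668}$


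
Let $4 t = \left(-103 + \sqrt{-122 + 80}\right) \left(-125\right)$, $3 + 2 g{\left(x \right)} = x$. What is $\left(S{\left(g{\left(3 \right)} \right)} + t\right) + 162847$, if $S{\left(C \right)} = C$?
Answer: $\frac{664263}{4} - \frac{125 i \sqrt{42}}{4} \approx 1.6607 \cdot 10^{5} - 202.52 i$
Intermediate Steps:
$g{\left(x \right)} = - \frac{3}{2} + \frac{x}{2}$
$t = \frac{12875}{4} - \frac{125 i \sqrt{42}}{4}$ ($t = \frac{\left(-103 + \sqrt{-122 + 80}\right) \left(-125\right)}{4} = \frac{\left(-103 + \sqrt{-42}\right) \left(-125\right)}{4} = \frac{\left(-103 + i \sqrt{42}\right) \left(-125\right)}{4} = \frac{12875 - 125 i \sqrt{42}}{4} = \frac{12875}{4} - \frac{125 i \sqrt{42}}{4} \approx 3218.8 - 202.52 i$)
$\left(S{\left(g{\left(3 \right)} \right)} + t\right) + 162847 = \left(\left(- \frac{3}{2} + \frac{1}{2} \cdot 3\right) + \left(\frac{12875}{4} - \frac{125 i \sqrt{42}}{4}\right)\right) + 162847 = \left(\left(- \frac{3}{2} + \frac{3}{2}\right) + \left(\frac{12875}{4} - \frac{125 i \sqrt{42}}{4}\right)\right) + 162847 = \left(0 + \left(\frac{12875}{4} - \frac{125 i \sqrt{42}}{4}\right)\right) + 162847 = \left(\frac{12875}{4} - \frac{125 i \sqrt{42}}{4}\right) + 162847 = \frac{664263}{4} - \frac{125 i \sqrt{42}}{4}$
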